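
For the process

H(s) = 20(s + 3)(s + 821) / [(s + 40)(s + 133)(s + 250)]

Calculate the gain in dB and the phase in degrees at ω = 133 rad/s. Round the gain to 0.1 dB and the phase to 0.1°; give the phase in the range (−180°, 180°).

At s = jω = j133:
zero (s+3): 3 + j133 → |·| = √(3²+133²) = √17698 ≈ 133.03, ∠ = arctan(133/3) ≈ 88.71°
zero (s+821): 821 + j133 → |·| = √(821²+133²) = √691730 ≈ 831.7, ∠ = arctan(133/821) ≈ 9.20°
pole (s+40): 40 + j133 → |·| = √(40²+133²) = √19289 ≈ 138.88, ∠ = arctan(133/40) ≈ 73.26°
pole (s+133): 133 + j133 → |·| = √(133²+133²) = √35378 ≈ 188.09, ∠ = arctan(133/133) ≈ 45.00°
pole (s+250): 250 + j133 → |·| = √(250²+133²) = √80189 ≈ 283.18, ∠ = arctan(133/250) ≈ 28.01°
|H| = 20 · 1.1064e+05 / 7.3972e+06 ≈ 0.29914
Gain = 20 log₁₀(0.29914) ≈ -10.48 dB
∠H = 97.91° − 146.27° = -48.36°

-10.5 dB, -48.4°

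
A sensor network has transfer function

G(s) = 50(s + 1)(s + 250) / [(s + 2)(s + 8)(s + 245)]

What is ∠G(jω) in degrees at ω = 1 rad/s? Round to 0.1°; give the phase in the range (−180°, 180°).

11.3°

At s = jω = j1:
zero (s+1): 1 + j1 → |·| = √(1²+1²) = √2 ≈ 1.4142, ∠ = arctan(1/1) ≈ 45.00°
zero (s+250): 250 + j1 → |·| = √(250²+1²) = √62501 ≈ 250, ∠ = arctan(1/250) ≈ 0.23°
pole (s+2): 2 + j1 → |·| = √(2²+1²) = √5 ≈ 2.2361, ∠ = arctan(1/2) ≈ 26.57°
pole (s+8): 8 + j1 → |·| = √(8²+1²) = √65 ≈ 8.0623, ∠ = arctan(1/8) ≈ 7.13°
pole (s+245): 245 + j1 → |·| = √(245²+1²) = √60026 ≈ 245, ∠ = arctan(1/245) ≈ 0.23°
∠G = 45.23° − 33.93° = 11.30°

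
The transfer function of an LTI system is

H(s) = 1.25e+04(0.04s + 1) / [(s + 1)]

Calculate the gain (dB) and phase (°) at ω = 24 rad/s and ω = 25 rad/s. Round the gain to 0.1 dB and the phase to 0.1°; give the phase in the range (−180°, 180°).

At ω = 24 rad/s:
zero (1 + j24·0.04) = 1 + j0.96 → |·| ≈ 1.3862, ∠ ≈ 43.83°
pole (1 + j24·1) = 1 + j24 → |·| ≈ 24.021, ∠ ≈ 87.61°
|H| = 1.25e+04 · 1.3862 / (24.021) ≈ 721.35
Gain = 20 log₁₀(721.35) ≈ 57.16 dB
∠H = (43.83°) − (87.61°) = -43.78°

At ω = 25 rad/s:
zero (1 + j25·0.04) = 1 + j1 → |·| ≈ 1.4142, ∠ ≈ 45.00°
pole (1 + j25·1) = 1 + j25 → |·| ≈ 25.02, ∠ ≈ 87.71°
|H| = 1.25e+04 · 1.4142 / (25.02) ≈ 706.53
Gain = 20 log₁₀(706.53) ≈ 56.98 dB
∠H = (45.00°) − (87.71°) = -42.71°

ω = 24: 57.2 dB, -43.8°; ω = 25: 57.0 dB, -42.7°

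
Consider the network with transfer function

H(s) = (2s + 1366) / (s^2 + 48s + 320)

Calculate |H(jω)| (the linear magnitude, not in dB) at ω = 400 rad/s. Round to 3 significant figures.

Substitute s = j400:
Numerator: 2(j400) + 1366 = 1366 + j800
Denominator: (j400)^2 + 48(j400) + 320 = -159680 + j19200
|N| = √(1366² + 800²) ≈ 1583, ∠N ≈ 30.36°
|D| = √(159680² + 19200²) ≈ 1.6083e+05, ∠D ≈ 173.14°
|H| = 1583 / 1.6083e+05 ≈ 0.0098427

0.00984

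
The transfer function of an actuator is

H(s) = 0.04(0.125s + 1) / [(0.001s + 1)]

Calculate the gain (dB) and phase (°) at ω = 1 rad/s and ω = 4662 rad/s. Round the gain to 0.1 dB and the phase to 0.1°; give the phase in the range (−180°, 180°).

ω = 1: -27.9 dB, 7.1°; ω = 4662: 13.8 dB, 12.0°

At ω = 1 rad/s:
zero (1 + j1·0.125) = 1 + j0.125 → |·| ≈ 1.0078, ∠ ≈ 7.13°
pole (1 + j1·0.001) = 1 + j0.001 → |·| ≈ 1, ∠ ≈ 0.06°
|H| = 0.04 · 1.0078 / (1) ≈ 0.040312
Gain = 20 log₁₀(0.040312) ≈ -27.89 dB
∠H = (7.13°) − (0.06°) = 7.07°

At ω = 4662 rad/s:
zero (1 + j4662·0.125) = 1 + j582.75 → |·| ≈ 582.75, ∠ ≈ 89.90°
pole (1 + j4662·0.001) = 1 + j4.662 → |·| ≈ 4.768, ∠ ≈ 77.89°
|H| = 0.04 · 582.75 / (4.768) ≈ 4.8888
Gain = 20 log₁₀(4.8888) ≈ 13.78 dB
∠H = (89.90°) − (77.89°) = 12.01°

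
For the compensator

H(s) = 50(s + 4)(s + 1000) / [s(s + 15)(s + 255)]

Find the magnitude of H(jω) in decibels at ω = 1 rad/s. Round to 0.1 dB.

34.6 dB

At s = jω = j1:
zero (s+4): 4 + j1 → |·| = √(4²+1²) = √17 ≈ 4.1231, ∠ = arctan(1/4) ≈ 14.04°
zero (s+1000): 1000 + j1 → |·| = √(1000²+1²) = √1000001 ≈ 1000, ∠ = arctan(1/1000) ≈ 0.06°
pole (s+15): 15 + j1 → |·| = √(15²+1²) = √226 ≈ 15.033, ∠ = arctan(1/15) ≈ 3.81°
pole (s+255): 255 + j1 → |·| = √(255²+1²) = √65026 ≈ 255, ∠ = arctan(1/255) ≈ 0.22°
pole at origin: |s| = 1, ∠ = 90.00° (in denominator)
|H| = 50 · 4123.1 / 3833.4 ≈ 53.779
Gain = 20 log₁₀(53.779) ≈ 34.61 dB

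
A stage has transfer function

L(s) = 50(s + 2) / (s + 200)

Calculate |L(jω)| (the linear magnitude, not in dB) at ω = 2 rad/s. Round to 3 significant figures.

0.707

At s = jω = j2:
zero (s+2): 2 + j2 → |·| = √(2²+2²) = √8 ≈ 2.8284, ∠ = arctan(2/2) ≈ 45.00°
pole (s+200): 200 + j2 → |·| = √(200²+2²) = √40004 ≈ 200.01, ∠ = arctan(2/200) ≈ 0.57°
|L| = 50 · 2.8284 / 200.01 ≈ 0.70706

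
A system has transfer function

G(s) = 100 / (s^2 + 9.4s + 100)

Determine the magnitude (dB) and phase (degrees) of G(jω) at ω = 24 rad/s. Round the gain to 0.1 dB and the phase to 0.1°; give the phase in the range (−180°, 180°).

At s = jω = j24:
quadratic: (j24)² + 9.4·j24 + 100 = -476 + j225.6 → |·| ≈ 526.76, ∠ ≈ 154.64°
|G| = 100 / 526.76 ≈ 0.18984
Gain = 20 log₁₀(0.18984) ≈ -14.43 dB
∠G = 0.00° − 154.64° = -154.64°

-14.4 dB, -154.6°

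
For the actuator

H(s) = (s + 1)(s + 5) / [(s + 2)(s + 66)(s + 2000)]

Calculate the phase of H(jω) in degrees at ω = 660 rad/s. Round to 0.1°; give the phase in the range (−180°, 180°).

At s = jω = j660:
zero (s+1): 1 + j660 → |·| = √(1²+660²) = √435601 ≈ 660, ∠ = arctan(660/1) ≈ 89.91°
zero (s+5): 5 + j660 → |·| = √(5²+660²) = √435625 ≈ 660.02, ∠ = arctan(660/5) ≈ 89.57°
pole (s+2): 2 + j660 → |·| = √(2²+660²) = √435604 ≈ 660, ∠ = arctan(660/2) ≈ 89.83°
pole (s+66): 66 + j660 → |·| = √(66²+660²) = √439956 ≈ 663.29, ∠ = arctan(660/66) ≈ 84.29°
pole (s+2000): 2000 + j660 → |·| = √(2000²+660²) = √4435600 ≈ 2106.1, ∠ = arctan(660/2000) ≈ 18.26°
∠H = 179.48° − 192.38° = -12.90°

-12.9°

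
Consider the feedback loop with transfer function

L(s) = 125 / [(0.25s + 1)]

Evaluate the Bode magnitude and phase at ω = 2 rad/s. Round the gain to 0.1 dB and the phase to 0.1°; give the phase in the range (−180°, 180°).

41.0 dB, -26.6°

At ω = 2 rad/s:
pole (1 + j2·0.25) = 1 + j0.5 → |·| ≈ 1.118, ∠ ≈ 26.57°
|L| = 125 · 1 / (1.118) ≈ 111.81
Gain = 20 log₁₀(111.81) ≈ 40.97 dB
∠L = (0°) − (26.57°) = -26.57°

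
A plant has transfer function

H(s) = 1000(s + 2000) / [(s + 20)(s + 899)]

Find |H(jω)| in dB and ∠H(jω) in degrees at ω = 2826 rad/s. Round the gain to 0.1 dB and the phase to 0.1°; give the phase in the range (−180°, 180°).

-7.7 dB, -107.2°

At s = jω = j2826:
zero (s+2000): 2000 + j2826 → |·| = √(2000²+2826²) = √11986276 ≈ 3462.1, ∠ = arctan(2826/2000) ≈ 54.71°
pole (s+20): 20 + j2826 → |·| = √(20²+2826²) = √7986676 ≈ 2826.1, ∠ = arctan(2826/20) ≈ 89.59°
pole (s+899): 899 + j2826 → |·| = √(899²+2826²) = √8794477 ≈ 2965.5, ∠ = arctan(2826/899) ≈ 72.35°
|H| = 1000 · 3462.1 / 8.3808e+06 ≈ 0.4131
Gain = 20 log₁₀(0.4131) ≈ -7.68 dB
∠H = 54.71° − 161.94° = -107.23°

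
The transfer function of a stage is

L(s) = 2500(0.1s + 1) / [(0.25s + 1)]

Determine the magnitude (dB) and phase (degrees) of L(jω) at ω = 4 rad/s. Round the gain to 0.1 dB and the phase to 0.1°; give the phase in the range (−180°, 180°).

At ω = 4 rad/s:
zero (1 + j4·0.1) = 1 + j0.4 → |·| ≈ 1.077, ∠ ≈ 21.80°
pole (1 + j4·0.25) = 1 + j1 → |·| ≈ 1.4142, ∠ ≈ 45.00°
|L| = 2500 · 1.077 / (1.4142) ≈ 1903.9
Gain = 20 log₁₀(1903.9) ≈ 65.59 dB
∠L = (21.80°) − (45.00°) = -23.20°

65.6 dB, -23.2°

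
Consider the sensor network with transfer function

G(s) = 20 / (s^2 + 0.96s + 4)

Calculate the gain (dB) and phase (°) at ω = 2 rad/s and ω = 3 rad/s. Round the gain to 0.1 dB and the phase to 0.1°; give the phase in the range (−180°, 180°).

ω = 2: 20.4 dB, -90.0°; ω = 3: 10.8 dB, -150.1°

At s = jω = j2:
quadratic: (j2)² + 0.96·j2 + 4 = 0 + j1.92 → |·| ≈ 1.92, ∠ ≈ 90.00°
|G| = 20 / 1.92 ≈ 10.417
Gain = 20 log₁₀(10.417) ≈ 20.35 dB
∠G = 0.00° − 90.00° = -90.00°

At s = jω = j3:
quadratic: (j3)² + 0.96·j3 + 4 = -5 + j2.88 → |·| ≈ 5.7701, ∠ ≈ 150.06°
|G| = 20 / 5.7701 ≈ 3.4661
Gain = 20 log₁₀(3.4661) ≈ 10.80 dB
∠G = 0.00° − 150.06° = -150.06°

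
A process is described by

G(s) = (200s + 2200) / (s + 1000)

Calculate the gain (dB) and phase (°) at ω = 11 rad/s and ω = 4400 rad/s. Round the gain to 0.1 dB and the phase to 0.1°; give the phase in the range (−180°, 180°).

Substitute s = j11:
Numerator: 200(j11) + 2200 = 2200 + j2200
Denominator: (j11) + 1000 = 1000 + j11
|N| = √(2200² + 2200²) ≈ 3111.3, ∠N ≈ 45.00°
|D| = √(1000² + 11²) ≈ 1000.1, ∠D ≈ 0.63°
|G| = 3111.3 / 1000.1 ≈ 3.111
Gain = 20 log₁₀(3.111) ≈ 9.86 dB
∠G = 45.00° − 0.63° = 44.37°

Substitute s = j4400:
Numerator: 200(j4400) + 2200 = 2200 + j880000
Denominator: (j4400) + 1000 = 1000 + j4400
|N| = √(2200² + 880000²) ≈ 8.8e+05, ∠N ≈ 89.86°
|D| = √(1000² + 4400²) ≈ 4512.2, ∠D ≈ 77.20°
|G| = 8.8e+05 / 4512.2 ≈ 195.03
Gain = 20 log₁₀(195.03) ≈ 45.80 dB
∠G = 89.86° − 77.20° = 12.66°

ω = 11: 9.9 dB, 44.4°; ω = 4400: 45.8 dB, 12.7°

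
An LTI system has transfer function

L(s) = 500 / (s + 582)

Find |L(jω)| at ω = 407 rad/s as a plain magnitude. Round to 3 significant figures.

0.704

At s = jω = j407:
pole (s+582): 582 + j407 → |·| = √(582²+407²) = √504373 ≈ 710.19, ∠ = arctan(407/582) ≈ 34.97°
|L| = 500 / 710.19 ≈ 0.70404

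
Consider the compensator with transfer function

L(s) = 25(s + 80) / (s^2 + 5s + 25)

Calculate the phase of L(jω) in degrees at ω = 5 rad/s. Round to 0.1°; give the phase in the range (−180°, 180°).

-86.4°

At s = jω = j5:
zero (s+80): 80 + j5 → |·| = √(80²+5²) = √6425 ≈ 80.156, ∠ = arctan(5/80) ≈ 3.58°
quadratic: (j5)² + 5·j5 + 25 = 0 + j25 → |·| ≈ 25, ∠ ≈ 90.00°
∠L = 3.58° − 90.00° = -86.42°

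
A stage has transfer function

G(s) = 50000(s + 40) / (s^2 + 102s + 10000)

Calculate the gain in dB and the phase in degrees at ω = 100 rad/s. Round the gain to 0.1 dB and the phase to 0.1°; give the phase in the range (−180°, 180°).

54.5 dB, -21.8°

At s = jω = j100:
zero (s+40): 40 + j100 → |·| = √(40²+100²) = √11600 ≈ 107.7, ∠ = arctan(100/40) ≈ 68.20°
quadratic: (j100)² + 102·j100 + 10000 = 0 + j10200 → |·| ≈ 10200, ∠ ≈ 90.00°
|G| = 50000 · 107.7 / 10200 ≈ 527.94
Gain = 20 log₁₀(527.94) ≈ 54.45 dB
∠G = 68.20° − 90.00° = -21.80°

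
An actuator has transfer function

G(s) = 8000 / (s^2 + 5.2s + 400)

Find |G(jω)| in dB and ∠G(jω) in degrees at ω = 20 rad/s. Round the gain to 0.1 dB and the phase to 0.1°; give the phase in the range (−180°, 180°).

At s = jω = j20:
quadratic: (j20)² + 5.2·j20 + 400 = 0 + j104 → |·| ≈ 104, ∠ ≈ 90.00°
|G| = 8000 / 104 ≈ 76.923
Gain = 20 log₁₀(76.923) ≈ 37.72 dB
∠G = 0.00° − 90.00° = -90.00°

37.7 dB, -90.0°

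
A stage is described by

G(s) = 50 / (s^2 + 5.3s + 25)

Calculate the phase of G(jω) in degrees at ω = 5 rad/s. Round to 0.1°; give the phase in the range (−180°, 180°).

At s = jω = j5:
quadratic: (j5)² + 5.3·j5 + 25 = 0 + j26.5 → |·| ≈ 26.5, ∠ ≈ 90.00°
∠G = 0.00° − 90.00° = -90.00°

-90.0°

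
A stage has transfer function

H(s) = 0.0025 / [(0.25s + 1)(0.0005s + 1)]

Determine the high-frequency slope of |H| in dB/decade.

-40 dB/decade

Each pole contributes −20 dB/decade at high frequency; each zero contributes +20 dB/decade.
Net: 0 zero(s) − 2 pole(s) → -40 dB/decade.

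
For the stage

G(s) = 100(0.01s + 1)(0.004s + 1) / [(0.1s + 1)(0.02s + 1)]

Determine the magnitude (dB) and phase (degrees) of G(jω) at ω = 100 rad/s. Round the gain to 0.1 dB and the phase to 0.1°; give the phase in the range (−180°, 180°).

16.6 dB, -80.9°

At ω = 100 rad/s:
zero (1 + j100·0.01) = 1 + j1 → |·| ≈ 1.4142, ∠ ≈ 45.00°
zero (1 + j100·0.004) = 1 + j0.4 → |·| ≈ 1.077, ∠ ≈ 21.80°
pole (1 + j100·0.1) = 1 + j10 → |·| ≈ 10.05, ∠ ≈ 84.29°
pole (1 + j100·0.02) = 1 + j2 → |·| ≈ 2.2361, ∠ ≈ 63.43°
|G| = 100 · 1.4142 · 1.077 / (10.05 · 2.2361) ≈ 6.7775
Gain = 20 log₁₀(6.7775) ≈ 16.62 dB
∠G = (45.00° + 21.80°) − (84.29° + 63.43°) = -80.92°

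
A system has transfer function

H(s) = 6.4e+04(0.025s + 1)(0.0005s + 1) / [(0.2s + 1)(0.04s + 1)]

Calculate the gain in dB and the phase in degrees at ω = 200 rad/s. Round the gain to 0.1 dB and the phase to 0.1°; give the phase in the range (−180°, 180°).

60.1 dB, -87.0°

At ω = 200 rad/s:
zero (1 + j200·0.025) = 1 + j5 → |·| ≈ 5.099, ∠ ≈ 78.69°
zero (1 + j200·0.0005) = 1 + j0.1 → |·| ≈ 1.005, ∠ ≈ 5.71°
pole (1 + j200·0.2) = 1 + j40 → |·| ≈ 40.012, ∠ ≈ 88.57°
pole (1 + j200·0.04) = 1 + j8 → |·| ≈ 8.0623, ∠ ≈ 82.87°
|H| = 6.4e+04 · 5.099 · 1.005 / (40.012 · 8.0623) ≈ 1016.7
Gain = 20 log₁₀(1016.7) ≈ 60.14 dB
∠H = (78.69° + 5.71°) − (88.57° + 82.87°) = -87.04°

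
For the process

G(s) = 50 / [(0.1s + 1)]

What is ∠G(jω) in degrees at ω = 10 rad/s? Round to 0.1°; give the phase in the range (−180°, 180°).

At ω = 10 rad/s:
pole (1 + j10·0.1) = 1 + j1 → |·| ≈ 1.4142, ∠ ≈ 45.00°
∠G = (0°) − (45.00°) = -45.00°

-45.0°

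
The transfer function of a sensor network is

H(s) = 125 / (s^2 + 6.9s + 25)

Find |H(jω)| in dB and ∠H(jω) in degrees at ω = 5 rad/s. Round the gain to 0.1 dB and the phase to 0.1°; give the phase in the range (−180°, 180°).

At s = jω = j5:
quadratic: (j5)² + 6.9·j5 + 25 = 0 + j34.5 → |·| ≈ 34.5, ∠ ≈ 90.00°
|H| = 125 / 34.5 ≈ 3.6232
Gain = 20 log₁₀(3.6232) ≈ 11.18 dB
∠H = 0.00° − 90.00° = -90.00°

11.2 dB, -90.0°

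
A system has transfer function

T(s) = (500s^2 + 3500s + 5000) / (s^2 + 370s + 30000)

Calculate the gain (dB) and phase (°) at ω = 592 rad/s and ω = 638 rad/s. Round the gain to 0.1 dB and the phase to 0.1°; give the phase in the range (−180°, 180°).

Substitute s = j592:
Numerator: 500(j592)^2 + 3500(j592) + 5000 = -175227000 + j2072000
Denominator: (j592)^2 + 370(j592) + 30000 = -320464 + j219040
|N| = √(175227000² + 2072000²) ≈ 1.7524e+08, ∠N ≈ 179.32°
|D| = √(320464² + 219040²) ≈ 3.8817e+05, ∠D ≈ 145.65°
|T| = 1.7524e+08 / 3.8817e+05 ≈ 451.45
Gain = 20 log₁₀(451.45) ≈ 53.09 dB
∠T = 179.32° − 145.65° = 33.67°

Substitute s = j638:
Numerator: 500(j638)^2 + 3500(j638) + 5000 = -203517000 + j2233000
Denominator: (j638)^2 + 370(j638) + 30000 = -377044 + j236060
|N| = √(203517000² + 2233000²) ≈ 2.0353e+08, ∠N ≈ 179.37°
|D| = √(377044² + 236060²) ≈ 4.4484e+05, ∠D ≈ 147.95°
|T| = 2.0353e+08 / 4.4484e+05 ≈ 457.54
Gain = 20 log₁₀(457.54) ≈ 53.21 dB
∠T = 179.37° − 147.95° = 31.42°

ω = 592: 53.1 dB, 33.7°; ω = 638: 53.2 dB, 31.4°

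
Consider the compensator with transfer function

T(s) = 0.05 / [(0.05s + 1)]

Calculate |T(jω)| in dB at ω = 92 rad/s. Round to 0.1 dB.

-39.5 dB

At ω = 92 rad/s:
pole (1 + j92·0.05) = 1 + j4.6 → |·| ≈ 4.7074, ∠ ≈ 77.74°
|T| = 0.05 · 1 / (4.7074) ≈ 0.010622
Gain = 20 log₁₀(0.010622) ≈ -39.48 dB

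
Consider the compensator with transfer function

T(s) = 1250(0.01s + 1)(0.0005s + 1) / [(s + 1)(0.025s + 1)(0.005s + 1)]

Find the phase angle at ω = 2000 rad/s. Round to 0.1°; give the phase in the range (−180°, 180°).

-131.0°

At ω = 2000 rad/s:
zero (1 + j2000·0.01) = 1 + j20 → |·| ≈ 20.025, ∠ ≈ 87.14°
zero (1 + j2000·0.0005) = 1 + j1 → |·| ≈ 1.4142, ∠ ≈ 45.00°
pole (1 + j2000·1) = 1 + j2000 → |·| ≈ 2000, ∠ ≈ 89.97°
pole (1 + j2000·0.025) = 1 + j50 → |·| ≈ 50.01, ∠ ≈ 88.85°
pole (1 + j2000·0.005) = 1 + j10 → |·| ≈ 10.05, ∠ ≈ 84.29°
∠T = (87.14° + 45.00°) − (89.97° + 88.85° + 84.29°) = -130.97°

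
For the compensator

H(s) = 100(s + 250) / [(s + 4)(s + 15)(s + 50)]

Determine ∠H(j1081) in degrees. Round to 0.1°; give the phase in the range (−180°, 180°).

At s = jω = j1081:
zero (s+250): 250 + j1081 → |·| = √(250²+1081²) = √1231061 ≈ 1109.5, ∠ = arctan(1081/250) ≈ 76.98°
pole (s+4): 4 + j1081 → |·| = √(4²+1081²) = √1168577 ≈ 1081, ∠ = arctan(1081/4) ≈ 89.79°
pole (s+15): 15 + j1081 → |·| = √(15²+1081²) = √1168786 ≈ 1081.1, ∠ = arctan(1081/15) ≈ 89.21°
pole (s+50): 50 + j1081 → |·| = √(50²+1081²) = √1171061 ≈ 1082.2, ∠ = arctan(1081/50) ≈ 87.35°
∠H = 76.98° − 266.35° = -189.37° ≡ 170.63° (principal value)

170.6°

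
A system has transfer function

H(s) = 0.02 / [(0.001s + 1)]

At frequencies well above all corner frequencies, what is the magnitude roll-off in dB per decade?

-20 dB/decade

Each pole contributes −20 dB/decade at high frequency; each zero contributes +20 dB/decade.
Net: 0 zero(s) − 1 pole(s) → -20 dB/decade.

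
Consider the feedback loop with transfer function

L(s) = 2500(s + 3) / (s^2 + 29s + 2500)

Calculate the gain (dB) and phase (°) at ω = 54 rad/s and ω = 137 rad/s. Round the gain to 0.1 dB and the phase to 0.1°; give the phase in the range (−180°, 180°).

At s = jω = j54:
zero (s+3): 3 + j54 → |·| = √(3²+54²) = √2925 ≈ 54.083, ∠ = arctan(54/3) ≈ 86.82°
quadratic: (j54)² + 29·j54 + 2500 = -416 + j1566 → |·| ≈ 1620.3, ∠ ≈ 104.88°
|L| = 2500 · 54.083 / 1620.3 ≈ 83.446
Gain = 20 log₁₀(83.446) ≈ 38.43 dB
∠L = 86.82° − 104.88° = -18.06°

At s = jω = j137:
zero (s+3): 3 + j137 → |·| = √(3²+137²) = √18778 ≈ 137.03, ∠ = arctan(137/3) ≈ 88.75°
quadratic: (j137)² + 29·j137 + 2500 = -16269 + j3973 → |·| ≈ 16747, ∠ ≈ 166.28°
|L| = 2500 · 137.03 / 16747 ≈ 20.456
Gain = 20 log₁₀(20.456) ≈ 26.22 dB
∠L = 88.75° − 166.28° = -77.53°

ω = 54: 38.4 dB, -18.1°; ω = 137: 26.2 dB, -77.5°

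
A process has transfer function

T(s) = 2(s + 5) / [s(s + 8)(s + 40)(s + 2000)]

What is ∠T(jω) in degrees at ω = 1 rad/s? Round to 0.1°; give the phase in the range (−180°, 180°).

-87.3°

At s = jω = j1:
zero (s+5): 5 + j1 → |·| = √(5²+1²) = √26 ≈ 5.099, ∠ = arctan(1/5) ≈ 11.31°
pole (s+8): 8 + j1 → |·| = √(8²+1²) = √65 ≈ 8.0623, ∠ = arctan(1/8) ≈ 7.13°
pole (s+40): 40 + j1 → |·| = √(40²+1²) = √1601 ≈ 40.012, ∠ = arctan(1/40) ≈ 1.43°
pole (s+2000): 2000 + j1 → |·| = √(2000²+1²) = √4000001 ≈ 2000, ∠ = arctan(1/2000) ≈ 0.03°
pole at origin: |s| = 1, ∠ = 90.00° (in denominator)
∠T = 11.31° − 98.59° = -87.28°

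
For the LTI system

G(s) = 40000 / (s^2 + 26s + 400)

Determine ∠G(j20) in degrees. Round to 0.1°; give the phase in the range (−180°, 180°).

-90.0°

At s = jω = j20:
quadratic: (j20)² + 26·j20 + 400 = 0 + j520 → |·| ≈ 520, ∠ ≈ 90.00°
∠G = 0.00° − 90.00° = -90.00°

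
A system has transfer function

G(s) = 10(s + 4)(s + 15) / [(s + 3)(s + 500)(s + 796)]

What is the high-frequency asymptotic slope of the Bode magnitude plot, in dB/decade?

Each pole contributes −20 dB/decade at high frequency; each zero contributes +20 dB/decade.
Net: 2 zero(s) − 3 pole(s) → -20 dB/decade.

-20 dB/decade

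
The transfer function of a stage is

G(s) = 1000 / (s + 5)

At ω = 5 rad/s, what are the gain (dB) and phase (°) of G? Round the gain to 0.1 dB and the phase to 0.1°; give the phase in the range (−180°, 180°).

43.0 dB, -45.0°

At s = jω = j5:
pole (s+5): 5 + j5 → |·| = √(5²+5²) = √50 ≈ 7.0711, ∠ = arctan(5/5) ≈ 45.00°
|G| = 1000 / 7.0711 ≈ 141.42
Gain = 20 log₁₀(141.42) ≈ 43.01 dB
∠G = 0.00° − 45.00° = -45.00°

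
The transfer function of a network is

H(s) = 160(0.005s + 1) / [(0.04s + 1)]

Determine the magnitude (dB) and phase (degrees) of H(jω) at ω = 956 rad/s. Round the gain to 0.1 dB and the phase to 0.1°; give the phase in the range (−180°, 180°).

At ω = 956 rad/s:
zero (1 + j956·0.005) = 1 + j4.78 → |·| ≈ 4.8835, ∠ ≈ 78.18°
pole (1 + j956·0.04) = 1 + j38.24 → |·| ≈ 38.253, ∠ ≈ 88.50°
|H| = 160 · 4.8835 / (38.253) ≈ 20.426
Gain = 20 log₁₀(20.426) ≈ 26.20 dB
∠H = (78.18°) − (88.50°) = -10.32°

26.2 dB, -10.3°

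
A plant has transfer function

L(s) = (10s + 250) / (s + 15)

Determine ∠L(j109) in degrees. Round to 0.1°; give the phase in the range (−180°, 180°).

-5.1°

Substitute s = j109:
Numerator: 10(j109) + 250 = 250 + j1090
Denominator: (j109) + 15 = 15 + j109
|N| = √(250² + 1090²) ≈ 1118.3, ∠N ≈ 77.08°
|D| = √(15² + 109²) ≈ 110.03, ∠D ≈ 82.16°
∠L = 77.08° − 82.16° = -5.08°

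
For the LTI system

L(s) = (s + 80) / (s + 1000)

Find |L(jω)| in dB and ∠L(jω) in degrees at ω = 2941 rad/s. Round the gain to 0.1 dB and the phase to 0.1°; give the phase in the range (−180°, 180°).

-0.5 dB, 17.2°

Substitute s = j2941:
Numerator: (j2941) + 80 = 80 + j2941
Denominator: (j2941) + 1000 = 1000 + j2941
|N| = √(80² + 2941²) ≈ 2942.1, ∠N ≈ 88.44°
|D| = √(1000² + 2941²) ≈ 3106.4, ∠D ≈ 71.22°
|L| = 2942.1 / 3106.4 ≈ 0.94711
Gain = 20 log₁₀(0.94711) ≈ -0.47 dB
∠L = 88.44° − 71.22° = 17.22°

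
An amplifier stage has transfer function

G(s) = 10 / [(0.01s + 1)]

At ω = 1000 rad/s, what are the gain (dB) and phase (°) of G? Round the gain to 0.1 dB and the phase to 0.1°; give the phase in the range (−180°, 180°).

At ω = 1000 rad/s:
pole (1 + j1000·0.01) = 1 + j10 → |·| ≈ 10.05, ∠ ≈ 84.29°
|G| = 10 · 1 / (10.05) ≈ 0.99502
Gain = 20 log₁₀(0.99502) ≈ -0.04 dB
∠G = (0°) − (84.29°) = -84.29°

-0.0 dB, -84.3°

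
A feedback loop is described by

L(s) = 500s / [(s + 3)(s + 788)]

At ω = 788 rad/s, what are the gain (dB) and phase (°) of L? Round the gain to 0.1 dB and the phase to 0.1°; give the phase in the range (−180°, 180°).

At s = jω = j788:
zero at origin: s = j788 → |·| = 788, ∠ = 90.00°
pole (s+3): 3 + j788 → |·| = √(3²+788²) = √620953 ≈ 788.01, ∠ = arctan(788/3) ≈ 89.78°
pole (s+788): 788 + j788 → |·| = √(788²+788²) = √1241888 ≈ 1114.4, ∠ = arctan(788/788) ≈ 45.00°
|L| = 500 · 788 / 8.7816e+05 ≈ 0.44867
Gain = 20 log₁₀(0.44867) ≈ -6.96 dB
∠L = 90.00° − 134.78° = -44.78°

-7.0 dB, -44.8°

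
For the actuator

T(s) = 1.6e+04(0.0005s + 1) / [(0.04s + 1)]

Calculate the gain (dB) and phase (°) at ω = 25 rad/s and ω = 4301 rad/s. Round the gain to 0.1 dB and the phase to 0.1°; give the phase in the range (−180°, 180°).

ω = 25: 81.1 dB, -44.3°; ω = 4301: 46.9 dB, -24.6°

At ω = 25 rad/s:
zero (1 + j25·0.0005) = 1 + j0.0125 → |·| ≈ 1.0001, ∠ ≈ 0.72°
pole (1 + j25·0.04) = 1 + j1 → |·| ≈ 1.4142, ∠ ≈ 45.00°
|T| = 1.6e+04 · 1.0001 / (1.4142) ≈ 11315
Gain = 20 log₁₀(11315) ≈ 81.07 dB
∠T = (0.72°) − (45.00°) = -44.28°

At ω = 4301 rad/s:
zero (1 + j4301·0.0005) = 1 + j2.1505 → |·| ≈ 2.3716, ∠ ≈ 65.06°
pole (1 + j4301·0.04) = 1 + j172.04 → |·| ≈ 172.04, ∠ ≈ 89.67°
|T| = 1.6e+04 · 2.3716 / (172.04) ≈ 220.56
Gain = 20 log₁₀(220.56) ≈ 46.87 dB
∠T = (65.06°) − (89.67°) = -24.61°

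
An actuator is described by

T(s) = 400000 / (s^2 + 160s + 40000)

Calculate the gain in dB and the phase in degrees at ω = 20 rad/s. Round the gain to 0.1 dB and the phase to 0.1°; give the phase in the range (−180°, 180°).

20.1 dB, -4.6°

At s = jω = j20:
quadratic: (j20)² + 160·j20 + 40000 = 39600 + j3200 → |·| ≈ 39729, ∠ ≈ 4.62°
|T| = 400000 / 39729 ≈ 10.068
Gain = 20 log₁₀(10.068) ≈ 20.06 dB
∠T = 0.00° − 4.62° = -4.62°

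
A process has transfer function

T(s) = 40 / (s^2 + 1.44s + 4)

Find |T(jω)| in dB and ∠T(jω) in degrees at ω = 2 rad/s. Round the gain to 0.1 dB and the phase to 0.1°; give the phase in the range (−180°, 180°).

22.9 dB, -90.0°

At s = jω = j2:
quadratic: (j2)² + 1.44·j2 + 4 = 0 + j2.88 → |·| ≈ 2.88, ∠ ≈ 90.00°
|T| = 40 / 2.88 ≈ 13.889
Gain = 20 log₁₀(13.889) ≈ 22.85 dB
∠T = 0.00° − 90.00° = -90.00°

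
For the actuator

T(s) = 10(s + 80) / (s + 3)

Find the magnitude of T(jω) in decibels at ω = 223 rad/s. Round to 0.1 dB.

20.5 dB

At s = jω = j223:
zero (s+80): 80 + j223 → |·| = √(80²+223²) = √56129 ≈ 236.92, ∠ = arctan(223/80) ≈ 70.26°
pole (s+3): 3 + j223 → |·| = √(3²+223²) = √49738 ≈ 223.02, ∠ = arctan(223/3) ≈ 89.23°
|T| = 10 · 236.92 / 223.02 ≈ 10.623
Gain = 20 log₁₀(10.623) ≈ 20.52 dB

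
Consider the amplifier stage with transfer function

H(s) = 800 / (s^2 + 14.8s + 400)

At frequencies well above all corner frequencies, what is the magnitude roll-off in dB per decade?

-40 dB/decade

Each pole contributes −20 dB/decade at high frequency; each zero contributes +20 dB/decade.
Net: 0 zero(s) − 2 pole(s) → -40 dB/decade.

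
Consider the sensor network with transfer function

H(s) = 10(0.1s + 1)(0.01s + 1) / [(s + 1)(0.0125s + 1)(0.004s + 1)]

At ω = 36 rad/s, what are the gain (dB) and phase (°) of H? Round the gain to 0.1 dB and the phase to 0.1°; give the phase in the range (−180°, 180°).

-0.0 dB, -26.6°

At ω = 36 rad/s:
zero (1 + j36·0.1) = 1 + j3.6 → |·| ≈ 3.7363, ∠ ≈ 74.48°
zero (1 + j36·0.01) = 1 + j0.36 → |·| ≈ 1.0628, ∠ ≈ 19.80°
pole (1 + j36·1) = 1 + j36 → |·| ≈ 36.014, ∠ ≈ 88.41°
pole (1 + j36·0.0125) = 1 + j0.45 → |·| ≈ 1.0966, ∠ ≈ 24.23°
pole (1 + j36·0.004) = 1 + j0.144 → |·| ≈ 1.0103, ∠ ≈ 8.19°
|H| = 10 · 3.7363 · 1.0628 / (36.014 · 1.0966 · 1.0103) ≈ 0.99523
Gain = 20 log₁₀(0.99523) ≈ -0.04 dB
∠H = (74.48° + 19.80°) − (88.41° + 24.23° + 8.19°) = -26.55°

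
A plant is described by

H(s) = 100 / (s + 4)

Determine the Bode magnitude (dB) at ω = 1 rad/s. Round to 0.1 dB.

At s = jω = j1:
pole (s+4): 4 + j1 → |·| = √(4²+1²) = √17 ≈ 4.1231, ∠ = arctan(1/4) ≈ 14.04°
|H| = 100 / 4.1231 ≈ 24.254
Gain = 20 log₁₀(24.254) ≈ 27.70 dB

27.7 dB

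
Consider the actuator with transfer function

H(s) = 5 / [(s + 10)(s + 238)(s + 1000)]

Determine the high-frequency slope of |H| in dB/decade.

Each pole contributes −20 dB/decade at high frequency; each zero contributes +20 dB/decade.
Net: 0 zero(s) − 3 pole(s) → -60 dB/decade.

-60 dB/decade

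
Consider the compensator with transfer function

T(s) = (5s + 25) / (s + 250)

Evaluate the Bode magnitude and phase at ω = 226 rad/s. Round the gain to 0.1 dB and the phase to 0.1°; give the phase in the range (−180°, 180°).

10.5 dB, 46.6°

Substitute s = j226:
Numerator: 5(j226) + 25 = 25 + j1130
Denominator: (j226) + 250 = 250 + j226
|N| = √(25² + 1130²) ≈ 1130.3, ∠N ≈ 88.73°
|D| = √(250² + 226²) ≈ 337.01, ∠D ≈ 42.11°
|T| = 1130.3 / 337.01 ≈ 3.3539
Gain = 20 log₁₀(3.3539) ≈ 10.51 dB
∠T = 88.73° − 42.11° = 46.62°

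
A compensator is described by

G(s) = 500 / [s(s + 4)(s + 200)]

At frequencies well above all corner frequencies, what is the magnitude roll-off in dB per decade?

Each pole contributes −20 dB/decade at high frequency; each zero contributes +20 dB/decade.
Net: 0 zero(s) − 3 pole(s) → -60 dB/decade.

-60 dB/decade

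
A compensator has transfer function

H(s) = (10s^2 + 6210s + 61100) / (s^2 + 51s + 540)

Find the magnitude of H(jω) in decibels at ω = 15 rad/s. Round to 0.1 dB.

42.5 dB

Substitute s = j15:
Numerator: 10(j15)^2 + 6210(j15) + 61100 = 58850 + j93150
Denominator: (j15)^2 + 51(j15) + 540 = 315 + j765
|N| = √(58850² + 93150²) ≈ 1.1018e+05, ∠N ≈ 57.72°
|D| = √(315² + 765²) ≈ 827.31, ∠D ≈ 67.62°
|H| = 1.1018e+05 / 827.31 ≈ 133.18
Gain = 20 log₁₀(133.18) ≈ 42.49 dB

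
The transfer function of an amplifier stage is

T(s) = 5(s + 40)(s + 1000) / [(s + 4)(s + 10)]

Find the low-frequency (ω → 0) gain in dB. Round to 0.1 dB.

T(0) = 5·40·1000 / (4·10) = 5000
20 log₁₀(5000) ≈ 73.98 dB

74.0 dB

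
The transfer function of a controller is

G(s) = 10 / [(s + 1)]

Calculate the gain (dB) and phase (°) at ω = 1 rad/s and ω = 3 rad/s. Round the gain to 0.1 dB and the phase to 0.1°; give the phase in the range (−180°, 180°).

ω = 1: 17.0 dB, -45.0°; ω = 3: 10.0 dB, -71.6°

At ω = 1 rad/s:
pole (1 + j1·1) = 1 + j1 → |·| ≈ 1.4142, ∠ ≈ 45.00°
|G| = 10 · 1 / (1.4142) ≈ 7.0711
Gain = 20 log₁₀(7.0711) ≈ 16.99 dB
∠G = (0°) − (45.00°) = -45.00°

At ω = 3 rad/s:
pole (1 + j3·1) = 1 + j3 → |·| ≈ 3.1623, ∠ ≈ 71.57°
|G| = 10 · 1 / (3.1623) ≈ 3.1623
Gain = 20 log₁₀(3.1623) ≈ 10.00 dB
∠G = (0°) − (71.57°) = -71.57°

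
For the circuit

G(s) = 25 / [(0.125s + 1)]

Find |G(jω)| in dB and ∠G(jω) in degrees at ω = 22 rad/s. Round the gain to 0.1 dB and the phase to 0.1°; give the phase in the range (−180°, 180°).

At ω = 22 rad/s:
pole (1 + j22·0.125) = 1 + j2.75 → |·| ≈ 2.9262, ∠ ≈ 70.02°
|G| = 25 · 1 / (2.9262) ≈ 8.5435
Gain = 20 log₁₀(8.5435) ≈ 18.63 dB
∠G = (0°) − (70.02°) = -70.02°

18.6 dB, -70.0°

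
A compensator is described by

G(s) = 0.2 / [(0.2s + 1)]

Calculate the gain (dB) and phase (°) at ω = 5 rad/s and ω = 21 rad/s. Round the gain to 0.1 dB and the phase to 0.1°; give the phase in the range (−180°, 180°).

ω = 5: -17.0 dB, -45.0°; ω = 21: -26.7 dB, -76.6°

At ω = 5 rad/s:
pole (1 + j5·0.2) = 1 + j1 → |·| ≈ 1.4142, ∠ ≈ 45.00°
|G| = 0.2 · 1 / (1.4142) ≈ 0.14142
Gain = 20 log₁₀(0.14142) ≈ -16.99 dB
∠G = (0°) − (45.00°) = -45.00°

At ω = 21 rad/s:
pole (1 + j21·0.2) = 1 + j4.2 → |·| ≈ 4.3174, ∠ ≈ 76.61°
|G| = 0.2 · 1 / (4.3174) ≈ 0.046324
Gain = 20 log₁₀(0.046324) ≈ -26.68 dB
∠G = (0°) − (76.61°) = -76.61°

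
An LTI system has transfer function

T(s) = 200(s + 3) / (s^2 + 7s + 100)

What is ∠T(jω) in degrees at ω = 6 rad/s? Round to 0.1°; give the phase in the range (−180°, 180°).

30.2°

At s = jω = j6:
zero (s+3): 3 + j6 → |·| = √(3²+6²) = √45 ≈ 6.7082, ∠ = arctan(6/3) ≈ 63.43°
quadratic: (j6)² + 7·j6 + 100 = 64 + j42 → |·| ≈ 76.551, ∠ ≈ 33.27°
∠T = 63.43° − 33.27° = 30.16°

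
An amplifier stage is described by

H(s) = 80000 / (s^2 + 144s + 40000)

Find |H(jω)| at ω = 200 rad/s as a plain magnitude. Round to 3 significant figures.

At s = jω = j200:
quadratic: (j200)² + 144·j200 + 40000 = 0 + j28800 → |·| ≈ 28800, ∠ ≈ 90.00°
|H| = 80000 / 28800 ≈ 2.7778

2.78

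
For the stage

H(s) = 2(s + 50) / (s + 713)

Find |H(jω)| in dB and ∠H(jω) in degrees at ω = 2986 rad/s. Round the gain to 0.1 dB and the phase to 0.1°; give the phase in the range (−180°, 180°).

5.8 dB, 12.5°

At s = jω = j2986:
zero (s+50): 50 + j2986 → |·| = √(50²+2986²) = √8918696 ≈ 2986.4, ∠ = arctan(2986/50) ≈ 89.04°
pole (s+713): 713 + j2986 → |·| = √(713²+2986²) = √9424565 ≈ 3069.9, ∠ = arctan(2986/713) ≈ 76.57°
|H| = 2 · 2986.4 / 3069.9 ≈ 1.9456
Gain = 20 log₁₀(1.9456) ≈ 5.78 dB
∠H = 89.04° − 76.57° = 12.47°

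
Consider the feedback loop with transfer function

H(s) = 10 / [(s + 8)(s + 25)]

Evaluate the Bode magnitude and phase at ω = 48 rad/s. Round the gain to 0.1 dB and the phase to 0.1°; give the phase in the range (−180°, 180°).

At s = jω = j48:
pole (s+8): 8 + j48 → |·| = √(8²+48²) = √2368 ≈ 48.662, ∠ = arctan(48/8) ≈ 80.54°
pole (s+25): 25 + j48 → |·| = √(25²+48²) = √2929 ≈ 54.12, ∠ = arctan(48/25) ≈ 62.49°
|H| = 10 / 2633.6 ≈ 0.0037971
Gain = 20 log₁₀(0.0037971) ≈ -48.41 dB
∠H = 0.00° − 143.03° = -143.03°

-48.4 dB, -143.0°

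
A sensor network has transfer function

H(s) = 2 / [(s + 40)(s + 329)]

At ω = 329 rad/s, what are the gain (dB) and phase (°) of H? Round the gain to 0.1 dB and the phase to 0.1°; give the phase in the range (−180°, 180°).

At s = jω = j329:
pole (s+40): 40 + j329 → |·| = √(40²+329²) = √109841 ≈ 331.42, ∠ = arctan(329/40) ≈ 83.07°
pole (s+329): 329 + j329 → |·| = √(329²+329²) = √216482 ≈ 465.28, ∠ = arctan(329/329) ≈ 45.00°
|H| = 2 / 1.542e+05 ≈ 1.297e-05
Gain = 20 log₁₀(1.297e-05) ≈ -97.74 dB
∠H = 0.00° − 128.07° = -128.07°

-97.7 dB, -128.1°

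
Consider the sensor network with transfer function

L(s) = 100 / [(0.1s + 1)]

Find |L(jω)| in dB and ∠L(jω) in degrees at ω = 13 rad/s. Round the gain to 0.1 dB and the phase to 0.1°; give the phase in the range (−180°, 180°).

At ω = 13 rad/s:
pole (1 + j13·0.1) = 1 + j1.3 → |·| ≈ 1.6401, ∠ ≈ 52.43°
|L| = 100 · 1 / (1.6401) ≈ 60.972
Gain = 20 log₁₀(60.972) ≈ 35.70 dB
∠L = (0°) − (52.43°) = -52.43°

35.7 dB, -52.4°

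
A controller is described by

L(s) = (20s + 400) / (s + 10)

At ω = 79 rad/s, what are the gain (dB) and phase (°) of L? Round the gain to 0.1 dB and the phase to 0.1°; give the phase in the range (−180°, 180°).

26.2 dB, -7.0°

Substitute s = j79:
Numerator: 20(j79) + 400 = 400 + j1580
Denominator: (j79) + 10 = 10 + j79
|N| = √(400² + 1580²) ≈ 1629.8, ∠N ≈ 75.79°
|D| = √(10² + 79²) ≈ 79.63, ∠D ≈ 82.79°
|L| = 1629.8 / 79.63 ≈ 20.467
Gain = 20 log₁₀(20.467) ≈ 26.22 dB
∠L = 75.79° − 82.79° = -7.00°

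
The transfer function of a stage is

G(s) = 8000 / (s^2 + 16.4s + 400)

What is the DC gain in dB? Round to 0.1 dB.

26.0 dB

G(0) = 8000 / 400 = 20
20 log₁₀(20) ≈ 26.02 dB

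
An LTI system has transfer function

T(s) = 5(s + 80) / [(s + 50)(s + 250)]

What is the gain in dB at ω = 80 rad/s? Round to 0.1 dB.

-32.8 dB

At s = jω = j80:
zero (s+80): 80 + j80 → |·| = √(80²+80²) = √12800 ≈ 113.14, ∠ = arctan(80/80) ≈ 45.00°
pole (s+50): 50 + j80 → |·| = √(50²+80²) = √8900 ≈ 94.34, ∠ = arctan(80/50) ≈ 57.99°
pole (s+250): 250 + j80 → |·| = √(250²+80²) = √68900 ≈ 262.49, ∠ = arctan(80/250) ≈ 17.74°
|T| = 5 · 113.14 / 24763 ≈ 0.022845
Gain = 20 log₁₀(0.022845) ≈ -32.82 dB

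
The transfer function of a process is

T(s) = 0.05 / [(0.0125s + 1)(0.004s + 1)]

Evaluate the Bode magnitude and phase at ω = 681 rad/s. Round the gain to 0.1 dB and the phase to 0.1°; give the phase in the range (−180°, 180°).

-53.9 dB, -153.1°

At ω = 681 rad/s:
pole (1 + j681·0.0125) = 1 + j8.5125 → |·| ≈ 8.571, ∠ ≈ 83.30°
pole (1 + j681·0.004) = 1 + j2.724 → |·| ≈ 2.9018, ∠ ≈ 69.84°
|T| = 0.05 · 1 / (8.571 · 2.9018) ≈ 0.0020103
Gain = 20 log₁₀(0.0020103) ≈ -53.93 dB
∠T = (0°) − (83.30° + 69.84°) = -153.14°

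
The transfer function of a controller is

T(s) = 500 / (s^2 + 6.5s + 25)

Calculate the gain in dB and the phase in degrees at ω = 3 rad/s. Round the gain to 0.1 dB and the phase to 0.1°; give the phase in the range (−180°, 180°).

At s = jω = j3:
quadratic: (j3)² + 6.5·j3 + 25 = 16 + j19.5 → |·| ≈ 25.224, ∠ ≈ 50.63°
|T| = 500 / 25.224 ≈ 19.822
Gain = 20 log₁₀(19.822) ≈ 25.94 dB
∠T = 0.00° − 50.63° = -50.63°

25.9 dB, -50.6°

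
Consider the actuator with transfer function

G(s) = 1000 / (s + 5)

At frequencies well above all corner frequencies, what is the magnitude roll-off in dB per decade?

-20 dB/decade

Each pole contributes −20 dB/decade at high frequency; each zero contributes +20 dB/decade.
Net: 0 zero(s) − 1 pole(s) → -20 dB/decade.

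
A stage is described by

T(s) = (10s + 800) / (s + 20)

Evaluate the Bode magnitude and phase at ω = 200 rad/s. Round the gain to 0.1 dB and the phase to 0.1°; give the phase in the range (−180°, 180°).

Substitute s = j200:
Numerator: 10(j200) + 800 = 800 + j2000
Denominator: (j200) + 20 = 20 + j200
|N| = √(800² + 2000²) ≈ 2154.1, ∠N ≈ 68.20°
|D| = √(20² + 200²) ≈ 201, ∠D ≈ 84.29°
|T| = 2154.1 / 201 ≈ 10.717
Gain = 20 log₁₀(10.717) ≈ 20.60 dB
∠T = 68.20° − 84.29° = -16.09°

20.6 dB, -16.1°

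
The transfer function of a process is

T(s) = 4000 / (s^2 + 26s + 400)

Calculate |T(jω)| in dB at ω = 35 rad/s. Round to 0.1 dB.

At s = jω = j35:
quadratic: (j35)² + 26·j35 + 400 = -825 + j910 → |·| ≈ 1228.3, ∠ ≈ 132.20°
|T| = 4000 / 1228.3 ≈ 3.2565
Gain = 20 log₁₀(3.2565) ≈ 10.26 dB

10.3 dB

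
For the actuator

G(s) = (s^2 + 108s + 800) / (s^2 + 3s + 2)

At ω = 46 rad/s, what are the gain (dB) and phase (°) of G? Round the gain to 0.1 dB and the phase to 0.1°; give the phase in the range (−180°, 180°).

Substitute s = j46:
Numerator: (j46)^2 + 108(j46) + 800 = -1316 + j4968
Denominator: (j46)^2 + 3(j46) + 2 = -2114 + j138
|N| = √(1316² + 4968²) ≈ 5139.3, ∠N ≈ 104.84°
|D| = √(2114² + 138²) ≈ 2118.5, ∠D ≈ 176.27°
|G| = 5139.3 / 2118.5 ≈ 2.4259
Gain = 20 log₁₀(2.4259) ≈ 7.70 dB
∠G = 104.84° − 176.27° = -71.43°

7.7 dB, -71.4°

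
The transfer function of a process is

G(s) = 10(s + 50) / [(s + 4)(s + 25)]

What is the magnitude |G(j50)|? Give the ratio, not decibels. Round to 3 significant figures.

At s = jω = j50:
zero (s+50): 50 + j50 → |·| = √(50²+50²) = √5000 ≈ 70.711, ∠ = arctan(50/50) ≈ 45.00°
pole (s+4): 4 + j50 → |·| = √(4²+50²) = √2516 ≈ 50.16, ∠ = arctan(50/4) ≈ 85.43°
pole (s+25): 25 + j50 → |·| = √(25²+50²) = √3125 ≈ 55.902, ∠ = arctan(50/25) ≈ 63.43°
|G| = 10 · 70.711 / 2804 ≈ 0.25218

0.252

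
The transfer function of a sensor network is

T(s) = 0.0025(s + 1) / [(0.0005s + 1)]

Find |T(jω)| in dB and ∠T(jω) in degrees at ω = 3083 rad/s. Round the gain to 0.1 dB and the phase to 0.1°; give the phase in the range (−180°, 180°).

At ω = 3083 rad/s:
zero (1 + j3083·1) = 1 + j3083 → |·| ≈ 3083, ∠ ≈ 89.98°
pole (1 + j3083·0.0005) = 1 + j1.5415 → |·| ≈ 1.8374, ∠ ≈ 57.03°
|T| = 0.0025 · 3083 / (1.8374) ≈ 4.1948
Gain = 20 log₁₀(4.1948) ≈ 12.45 dB
∠T = (89.98°) − (57.03°) = 32.95°

12.5 dB, 33.0°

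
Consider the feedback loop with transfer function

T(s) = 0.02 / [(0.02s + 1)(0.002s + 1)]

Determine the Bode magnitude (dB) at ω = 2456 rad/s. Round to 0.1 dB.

-81.8 dB

At ω = 2456 rad/s:
pole (1 + j2456·0.02) = 1 + j49.12 → |·| ≈ 49.13, ∠ ≈ 88.83°
pole (1 + j2456·0.002) = 1 + j4.912 → |·| ≈ 5.0128, ∠ ≈ 78.49°
|T| = 0.02 · 1 / (49.13 · 5.0128) ≈ 8.1209e-05
Gain = 20 log₁₀(8.1209e-05) ≈ -81.81 dB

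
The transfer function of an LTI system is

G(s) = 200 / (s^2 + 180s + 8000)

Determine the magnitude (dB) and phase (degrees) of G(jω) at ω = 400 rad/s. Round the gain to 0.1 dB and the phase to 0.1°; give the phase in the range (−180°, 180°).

-58.5 dB, -154.7°

Substitute s = j400:
Numerator: 200 = 200 + j0
Denominator: (j400)^2 + 180(j400) + 8000 = -152000 + j72000
|N| = √(200² + 0²) ≈ 200, ∠N ≈ 0.00°
|D| = √(152000² + 72000²) ≈ 1.6819e+05, ∠D ≈ 154.65°
|G| = 200 / 1.6819e+05 ≈ 0.0011891
Gain = 20 log₁₀(0.0011891) ≈ -58.50 dB
∠G = 0.00° − 154.65° = -154.65°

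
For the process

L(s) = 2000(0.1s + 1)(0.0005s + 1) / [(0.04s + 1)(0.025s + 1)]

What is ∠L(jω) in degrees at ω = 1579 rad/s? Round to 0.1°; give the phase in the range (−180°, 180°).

-49.7°

At ω = 1579 rad/s:
zero (1 + j1579·0.1) = 1 + j157.9 → |·| ≈ 157.9, ∠ ≈ 89.64°
zero (1 + j1579·0.0005) = 1 + j0.7895 → |·| ≈ 1.2741, ∠ ≈ 38.29°
pole (1 + j1579·0.04) = 1 + j63.16 → |·| ≈ 63.168, ∠ ≈ 89.09°
pole (1 + j1579·0.025) = 1 + j39.475 → |·| ≈ 39.488, ∠ ≈ 88.55°
∠L = (89.64° + 38.29°) − (89.09° + 88.55°) = -49.71°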